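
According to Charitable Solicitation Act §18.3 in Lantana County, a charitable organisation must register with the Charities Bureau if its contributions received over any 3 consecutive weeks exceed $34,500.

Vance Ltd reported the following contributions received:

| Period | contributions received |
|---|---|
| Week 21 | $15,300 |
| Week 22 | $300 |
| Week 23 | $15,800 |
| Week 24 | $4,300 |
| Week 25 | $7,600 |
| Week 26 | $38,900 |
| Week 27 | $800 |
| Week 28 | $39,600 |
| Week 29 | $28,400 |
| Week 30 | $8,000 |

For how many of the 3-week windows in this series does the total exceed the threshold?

Week 21–Week 23: $15,300 + $300 + $15,800 = $31,400 (under)
Week 22–Week 24: $300 + $15,800 + $4,300 = $20,400 (under)
Week 23–Week 25: $15,800 + $4,300 + $7,600 = $27,700 (under)
Week 24–Week 26: $4,300 + $7,600 + $38,900 = $50,800 (over)
Week 25–Week 27: $7,600 + $38,900 + $800 = $47,300 (over)
Week 26–Week 28: $38,900 + $800 + $39,600 = $79,300 (over)
Week 27–Week 29: $800 + $39,600 + $28,400 = $68,800 (over)
Week 28–Week 30: $39,600 + $28,400 + $8,000 = $76,000 (over)
5 windows exceed the threshold.

5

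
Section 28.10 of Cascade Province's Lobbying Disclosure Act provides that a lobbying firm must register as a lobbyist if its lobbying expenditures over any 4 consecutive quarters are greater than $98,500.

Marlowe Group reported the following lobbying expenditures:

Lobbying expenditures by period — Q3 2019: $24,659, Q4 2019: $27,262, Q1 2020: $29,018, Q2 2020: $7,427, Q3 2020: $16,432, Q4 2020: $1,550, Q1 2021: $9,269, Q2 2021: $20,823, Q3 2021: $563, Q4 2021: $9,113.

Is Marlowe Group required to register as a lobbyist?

Q3 2019–Q2 2020: $24,659 + $27,262 + $29,018 + $7,427 = $88,366 (under)
Q4 2019–Q3 2020: $27,262 + $29,018 + $7,427 + $16,432 = $80,139 (under)
Q1 2020–Q4 2020: $29,018 + $7,427 + $16,432 + $1,550 = $54,427 (under)
Q2 2020–Q1 2021: $7,427 + $16,432 + $1,550 + $9,269 = $34,678 (under)
Q3 2020–Q2 2021: $16,432 + $1,550 + $9,269 + $20,823 = $48,074 (under)
Q4 2020–Q3 2021: $1,550 + $9,269 + $20,823 + $563 = $32,205 (under)
Q1 2021–Q4 2021: $9,269 + $20,823 + $563 + $9,113 = $39,768 (under)
No window exceeds $98,500.

No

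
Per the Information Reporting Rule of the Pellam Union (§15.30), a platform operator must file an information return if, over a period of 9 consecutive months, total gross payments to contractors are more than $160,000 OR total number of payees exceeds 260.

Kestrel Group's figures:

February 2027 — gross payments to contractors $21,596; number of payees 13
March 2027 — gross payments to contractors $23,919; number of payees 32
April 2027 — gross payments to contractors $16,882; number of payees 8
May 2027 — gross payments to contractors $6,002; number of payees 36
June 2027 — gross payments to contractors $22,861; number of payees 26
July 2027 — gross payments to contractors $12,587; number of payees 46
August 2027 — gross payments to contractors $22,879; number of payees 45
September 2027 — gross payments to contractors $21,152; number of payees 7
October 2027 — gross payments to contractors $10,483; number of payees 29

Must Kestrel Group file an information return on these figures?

No

Total gross payments to contractors: $21,596 + $23,919 + $16,882 + $6,002 + $22,861 + $12,587 + $22,879 + $21,152 + $10,483 = $158,361 (≤ $160,000).
Total number of payees: 13 + 32 + 8 + 36 + 26 + 46 + 45 + 7 + 29 = 242 (≤ 260).
The test is 'or': neither threshold is exceeded.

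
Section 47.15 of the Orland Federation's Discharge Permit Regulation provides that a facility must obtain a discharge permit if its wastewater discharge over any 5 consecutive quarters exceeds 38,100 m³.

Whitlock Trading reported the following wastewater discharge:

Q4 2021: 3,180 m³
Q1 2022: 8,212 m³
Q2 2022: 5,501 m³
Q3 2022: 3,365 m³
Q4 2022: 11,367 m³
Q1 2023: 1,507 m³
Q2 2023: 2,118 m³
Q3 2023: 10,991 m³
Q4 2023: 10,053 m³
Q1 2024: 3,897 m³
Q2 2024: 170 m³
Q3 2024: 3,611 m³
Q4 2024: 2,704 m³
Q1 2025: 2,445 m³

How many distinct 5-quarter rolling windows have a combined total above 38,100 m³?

Q4 2021–Q4 2022: 3,180 m³ + 8,212 m³ + 5,501 m³ + 3,365 m³ + 11,367 m³ = 31,625 m³ (under)
Q1 2022–Q1 2023: 8,212 m³ + 5,501 m³ + 3,365 m³ + 11,367 m³ + 1,507 m³ = 29,952 m³ (under)
Q2 2022–Q2 2023: 5,501 m³ + 3,365 m³ + 11,367 m³ + 1,507 m³ + 2,118 m³ = 23,858 m³ (under)
Q3 2022–Q3 2023: 3,365 m³ + 11,367 m³ + 1,507 m³ + 2,118 m³ + 10,991 m³ = 29,348 m³ (under)
Q4 2022–Q4 2023: 11,367 m³ + 1,507 m³ + 2,118 m³ + 10,991 m³ + 10,053 m³ = 36,036 m³ (under)
Q1 2023–Q1 2024: 1,507 m³ + 2,118 m³ + 10,991 m³ + 10,053 m³ + 3,897 m³ = 28,566 m³ (under)
Q2 2023–Q2 2024: 2,118 m³ + 10,991 m³ + 10,053 m³ + 3,897 m³ + 170 m³ = 27,229 m³ (under)
Q3 2023–Q3 2024: 10,991 m³ + 10,053 m³ + 3,897 m³ + 170 m³ + 3,611 m³ = 28,722 m³ (under)
Q4 2023–Q4 2024: 10,053 m³ + 3,897 m³ + 170 m³ + 3,611 m³ + 2,704 m³ = 20,435 m³ (under)
Q1 2024–Q1 2025: 3,897 m³ + 170 m³ + 3,611 m³ + 2,704 m³ + 2,445 m³ = 12,827 m³ (under)
0 windows exceed the threshold.

0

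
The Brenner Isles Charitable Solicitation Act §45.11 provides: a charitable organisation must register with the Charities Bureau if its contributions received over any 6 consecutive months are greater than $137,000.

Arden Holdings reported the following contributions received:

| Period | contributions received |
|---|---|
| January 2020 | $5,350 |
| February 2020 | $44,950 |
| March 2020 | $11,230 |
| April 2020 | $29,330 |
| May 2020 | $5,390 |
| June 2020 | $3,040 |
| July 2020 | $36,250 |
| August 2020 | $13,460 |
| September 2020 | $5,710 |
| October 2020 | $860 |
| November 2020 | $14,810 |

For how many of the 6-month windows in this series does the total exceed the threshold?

January 2020–June 2020: $5,350 + $44,950 + $11,230 + $29,330 + $5,390 + $3,040 = $99,290 (under)
February 2020–July 2020: $44,950 + $11,230 + $29,330 + $5,390 + $3,040 + $36,250 = $130,190 (under)
March 2020–August 2020: $11,230 + $29,330 + $5,390 + $3,040 + $36,250 + $13,460 = $98,700 (under)
April 2020–September 2020: $29,330 + $5,390 + $3,040 + $36,250 + $13,460 + $5,710 = $93,180 (under)
May 2020–October 2020: $5,390 + $3,040 + $36,250 + $13,460 + $5,710 + $860 = $64,710 (under)
June 2020–November 2020: $3,040 + $36,250 + $13,460 + $5,710 + $860 + $14,810 = $74,130 (under)
0 windows exceed the threshold.

0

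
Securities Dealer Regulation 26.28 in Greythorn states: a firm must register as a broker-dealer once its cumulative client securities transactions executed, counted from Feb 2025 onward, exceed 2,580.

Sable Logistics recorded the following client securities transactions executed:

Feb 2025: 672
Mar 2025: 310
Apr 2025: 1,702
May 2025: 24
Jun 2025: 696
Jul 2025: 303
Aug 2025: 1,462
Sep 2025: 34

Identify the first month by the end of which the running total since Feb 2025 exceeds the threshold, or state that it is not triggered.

Through Feb 2025: 672
Through Mar 2025: 982
Through Apr 2025: 2,684 ← exceeds threshold

Apr 2025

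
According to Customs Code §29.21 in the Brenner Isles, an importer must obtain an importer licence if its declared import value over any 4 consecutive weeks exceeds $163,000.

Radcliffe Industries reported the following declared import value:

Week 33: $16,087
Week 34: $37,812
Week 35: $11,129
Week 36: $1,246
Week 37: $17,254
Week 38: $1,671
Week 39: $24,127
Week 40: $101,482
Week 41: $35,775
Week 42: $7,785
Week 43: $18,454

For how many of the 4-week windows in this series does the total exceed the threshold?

3

Week 33–Week 36: $16,087 + $37,812 + $11,129 + $1,246 = $66,274 (under)
Week 34–Week 37: $37,812 + $11,129 + $1,246 + $17,254 = $67,441 (under)
Week 35–Week 38: $11,129 + $1,246 + $17,254 + $1,671 = $31,300 (under)
Week 36–Week 39: $1,246 + $17,254 + $1,671 + $24,127 = $44,298 (under)
Week 37–Week 40: $17,254 + $1,671 + $24,127 + $101,482 = $144,534 (under)
Week 38–Week 41: $1,671 + $24,127 + $101,482 + $35,775 = $163,055 (over)
Week 39–Week 42: $24,127 + $101,482 + $35,775 + $7,785 = $169,169 (over)
Week 40–Week 43: $101,482 + $35,775 + $7,785 + $18,454 = $163,496 (over)
3 windows exceed the threshold.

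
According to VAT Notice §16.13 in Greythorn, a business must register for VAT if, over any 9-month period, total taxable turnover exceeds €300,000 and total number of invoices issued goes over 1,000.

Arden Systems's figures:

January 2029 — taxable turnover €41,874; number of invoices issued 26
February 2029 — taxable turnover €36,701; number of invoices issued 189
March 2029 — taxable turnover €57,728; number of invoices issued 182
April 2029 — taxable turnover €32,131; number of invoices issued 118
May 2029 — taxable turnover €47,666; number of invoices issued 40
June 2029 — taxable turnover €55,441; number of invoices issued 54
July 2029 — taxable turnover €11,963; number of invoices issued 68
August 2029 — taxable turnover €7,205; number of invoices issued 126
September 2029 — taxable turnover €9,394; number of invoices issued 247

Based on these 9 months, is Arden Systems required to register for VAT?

Total taxable turnover: €41,874 + €36,701 + €57,728 + €32,131 + €47,666 + €55,441 + €11,963 + €7,205 + €9,394 = €300,103 (> €300,000).
Total number of invoices issued: 26 + 189 + 182 + 118 + 40 + 54 + 68 + 126 + 247 = 1,050 (> 1,000).
The test is 'and': both thresholds are exceeded.

Yes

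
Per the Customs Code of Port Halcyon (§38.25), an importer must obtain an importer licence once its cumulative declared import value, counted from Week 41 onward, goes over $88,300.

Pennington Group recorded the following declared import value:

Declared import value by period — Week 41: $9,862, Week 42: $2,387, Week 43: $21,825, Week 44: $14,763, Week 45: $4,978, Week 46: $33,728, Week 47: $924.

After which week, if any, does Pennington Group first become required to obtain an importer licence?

Through Week 41: $9,862
Through Week 42: $12,249
Through Week 43: $34,074
Through Week 44: $48,837
Through Week 45: $53,815
Through Week 46: $87,543
Through Week 47: $88,467 ← exceeds threshold

Week 47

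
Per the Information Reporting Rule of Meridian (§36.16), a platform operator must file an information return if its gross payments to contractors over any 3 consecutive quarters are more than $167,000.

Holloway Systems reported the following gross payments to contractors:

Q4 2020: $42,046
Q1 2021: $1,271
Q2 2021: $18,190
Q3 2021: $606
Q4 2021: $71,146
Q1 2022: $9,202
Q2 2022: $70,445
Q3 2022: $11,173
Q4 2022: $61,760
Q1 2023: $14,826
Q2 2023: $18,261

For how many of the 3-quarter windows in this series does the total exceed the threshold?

0

Q4 2020–Q2 2021: $42,046 + $1,271 + $18,190 = $61,507 (under)
Q1 2021–Q3 2021: $1,271 + $18,190 + $606 = $20,067 (under)
Q2 2021–Q4 2021: $18,190 + $606 + $71,146 = $89,942 (under)
Q3 2021–Q1 2022: $606 + $71,146 + $9,202 = $80,954 (under)
Q4 2021–Q2 2022: $71,146 + $9,202 + $70,445 = $150,793 (under)
Q1 2022–Q3 2022: $9,202 + $70,445 + $11,173 = $90,820 (under)
Q2 2022–Q4 2022: $70,445 + $11,173 + $61,760 = $143,378 (under)
Q3 2022–Q1 2023: $11,173 + $61,760 + $14,826 = $87,759 (under)
Q4 2022–Q2 2023: $61,760 + $14,826 + $18,261 = $94,847 (under)
0 windows exceed the threshold.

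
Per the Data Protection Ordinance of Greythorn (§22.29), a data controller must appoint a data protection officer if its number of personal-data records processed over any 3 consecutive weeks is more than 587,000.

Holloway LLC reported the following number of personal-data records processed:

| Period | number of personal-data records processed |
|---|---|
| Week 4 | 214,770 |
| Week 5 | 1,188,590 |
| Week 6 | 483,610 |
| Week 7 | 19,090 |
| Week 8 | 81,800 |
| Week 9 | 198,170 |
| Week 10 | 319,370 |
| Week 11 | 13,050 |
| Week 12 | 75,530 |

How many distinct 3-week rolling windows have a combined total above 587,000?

Week 4–Week 6: 214,770 + 1,188,590 + 483,610 = 1,886,970 (over)
Week 5–Week 7: 1,188,590 + 483,610 + 19,090 = 1,691,290 (over)
Week 6–Week 8: 483,610 + 19,090 + 81,800 = 584,500 (under)
Week 7–Week 9: 19,090 + 81,800 + 198,170 = 299,060 (under)
Week 8–Week 10: 81,800 + 198,170 + 319,370 = 599,340 (over)
Week 9–Week 11: 198,170 + 319,370 + 13,050 = 530,590 (under)
Week 10–Week 12: 319,370 + 13,050 + 75,530 = 407,950 (under)
3 windows exceed the threshold.

3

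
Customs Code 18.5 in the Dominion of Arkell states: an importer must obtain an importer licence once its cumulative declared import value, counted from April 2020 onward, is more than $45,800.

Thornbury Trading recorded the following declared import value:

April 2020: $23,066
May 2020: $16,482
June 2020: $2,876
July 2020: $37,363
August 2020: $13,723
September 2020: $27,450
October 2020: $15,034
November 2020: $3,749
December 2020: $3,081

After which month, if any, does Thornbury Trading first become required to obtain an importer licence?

Through April 2020: $23,066
Through May 2020: $39,548
Through June 2020: $42,424
Through July 2020: $79,787 ← exceeds threshold

July 2020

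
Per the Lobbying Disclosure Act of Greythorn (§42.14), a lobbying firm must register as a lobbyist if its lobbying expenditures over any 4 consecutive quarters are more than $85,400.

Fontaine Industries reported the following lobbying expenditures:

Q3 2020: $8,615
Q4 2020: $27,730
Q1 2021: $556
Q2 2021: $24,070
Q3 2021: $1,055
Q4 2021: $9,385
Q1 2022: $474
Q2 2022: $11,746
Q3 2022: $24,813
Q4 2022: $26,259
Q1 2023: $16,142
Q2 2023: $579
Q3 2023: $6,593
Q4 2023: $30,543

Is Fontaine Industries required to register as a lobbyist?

No

Q3 2020–Q2 2021: $8,615 + $27,730 + $556 + $24,070 = $60,971 (under)
Q4 2020–Q3 2021: $27,730 + $556 + $24,070 + $1,055 = $53,411 (under)
Q1 2021–Q4 2021: $556 + $24,070 + $1,055 + $9,385 = $35,066 (under)
Q2 2021–Q1 2022: $24,070 + $1,055 + $9,385 + $474 = $34,984 (under)
Q3 2021–Q2 2022: $1,055 + $9,385 + $474 + $11,746 = $22,660 (under)
Q4 2021–Q3 2022: $9,385 + $474 + $11,746 + $24,813 = $46,418 (under)
Q1 2022–Q4 2022: $474 + $11,746 + $24,813 + $26,259 = $63,292 (under)
Q2 2022–Q1 2023: $11,746 + $24,813 + $26,259 + $16,142 = $78,960 (under)
Q3 2022–Q2 2023: $24,813 + $26,259 + $16,142 + $579 = $67,793 (under)
Q4 2022–Q3 2023: $26,259 + $16,142 + $579 + $6,593 = $49,573 (under)
Q1 2023–Q4 2023: $16,142 + $579 + $6,593 + $30,543 = $53,857 (under)
No window exceeds $85,400.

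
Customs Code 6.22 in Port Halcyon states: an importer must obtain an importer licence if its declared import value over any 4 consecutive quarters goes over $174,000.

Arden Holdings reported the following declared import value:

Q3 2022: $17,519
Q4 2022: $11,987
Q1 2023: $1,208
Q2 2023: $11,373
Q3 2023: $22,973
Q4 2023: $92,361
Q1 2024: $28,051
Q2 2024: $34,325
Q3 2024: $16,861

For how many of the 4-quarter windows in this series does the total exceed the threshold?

1

Q3 2022–Q2 2023: $17,519 + $11,987 + $1,208 + $11,373 = $42,087 (under)
Q4 2022–Q3 2023: $11,987 + $1,208 + $11,373 + $22,973 = $47,541 (under)
Q1 2023–Q4 2023: $1,208 + $11,373 + $22,973 + $92,361 = $127,915 (under)
Q2 2023–Q1 2024: $11,373 + $22,973 + $92,361 + $28,051 = $154,758 (under)
Q3 2023–Q2 2024: $22,973 + $92,361 + $28,051 + $34,325 = $177,710 (over)
Q4 2023–Q3 2024: $92,361 + $28,051 + $34,325 + $16,861 = $171,598 (under)
1 window exceeds the threshold.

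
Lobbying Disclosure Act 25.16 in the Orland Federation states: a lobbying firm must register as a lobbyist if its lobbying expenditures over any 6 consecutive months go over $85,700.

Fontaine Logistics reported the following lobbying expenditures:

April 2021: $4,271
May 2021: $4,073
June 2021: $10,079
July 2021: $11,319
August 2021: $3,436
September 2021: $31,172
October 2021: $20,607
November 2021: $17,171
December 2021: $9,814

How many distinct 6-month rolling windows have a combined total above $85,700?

2

April 2021–September 2021: $4,271 + $4,073 + $10,079 + $11,319 + $3,436 + $31,172 = $64,350 (under)
May 2021–October 2021: $4,073 + $10,079 + $11,319 + $3,436 + $31,172 + $20,607 = $80,686 (under)
June 2021–November 2021: $10,079 + $11,319 + $3,436 + $31,172 + $20,607 + $17,171 = $93,784 (over)
July 2021–December 2021: $11,319 + $3,436 + $31,172 + $20,607 + $17,171 + $9,814 = $93,519 (over)
2 windows exceed the threshold.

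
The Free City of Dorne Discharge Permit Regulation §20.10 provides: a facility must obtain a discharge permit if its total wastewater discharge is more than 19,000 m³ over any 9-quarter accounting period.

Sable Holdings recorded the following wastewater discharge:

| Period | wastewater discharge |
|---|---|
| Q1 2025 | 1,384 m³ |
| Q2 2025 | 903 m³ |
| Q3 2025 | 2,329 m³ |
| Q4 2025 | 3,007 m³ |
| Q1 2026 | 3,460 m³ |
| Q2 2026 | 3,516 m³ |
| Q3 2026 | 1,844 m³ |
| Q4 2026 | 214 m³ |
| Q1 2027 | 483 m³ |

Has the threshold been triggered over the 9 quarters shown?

Total wastewater discharge: 1,384 m³ + 903 m³ + 2,329 m³ + 3,007 m³ + 3,460 m³ + 3,516 m³ + 1,844 m³ + 214 m³ + 483 m³ = 17,140 m³.
17,140 m³ ≤ 19,000 m³, so the threshold is not exceeded.

No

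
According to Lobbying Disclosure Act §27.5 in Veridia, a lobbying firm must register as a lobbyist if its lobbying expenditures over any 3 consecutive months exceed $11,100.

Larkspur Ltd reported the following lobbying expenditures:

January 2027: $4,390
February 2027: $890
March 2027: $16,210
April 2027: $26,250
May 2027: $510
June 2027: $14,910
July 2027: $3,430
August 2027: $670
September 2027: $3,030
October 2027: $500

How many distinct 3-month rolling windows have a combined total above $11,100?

6

January 2027–March 2027: $4,390 + $890 + $16,210 = $21,490 (over)
February 2027–April 2027: $890 + $16,210 + $26,250 = $43,350 (over)
March 2027–May 2027: $16,210 + $26,250 + $510 = $42,970 (over)
April 2027–June 2027: $26,250 + $510 + $14,910 = $41,670 (over)
May 2027–July 2027: $510 + $14,910 + $3,430 = $18,850 (over)
June 2027–August 2027: $14,910 + $3,430 + $670 = $19,010 (over)
July 2027–September 2027: $3,430 + $670 + $3,030 = $7,130 (under)
August 2027–October 2027: $670 + $3,030 + $500 = $4,200 (under)
6 windows exceed the threshold.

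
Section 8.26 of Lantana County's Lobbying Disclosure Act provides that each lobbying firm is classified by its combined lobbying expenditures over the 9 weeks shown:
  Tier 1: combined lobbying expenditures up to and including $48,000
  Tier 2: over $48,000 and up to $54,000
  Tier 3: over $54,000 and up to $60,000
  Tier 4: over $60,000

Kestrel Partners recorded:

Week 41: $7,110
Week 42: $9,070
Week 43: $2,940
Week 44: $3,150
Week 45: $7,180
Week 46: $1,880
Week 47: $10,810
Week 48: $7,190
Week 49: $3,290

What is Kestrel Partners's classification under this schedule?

Combined lobbying expenditures: $7,110 + $9,070 + $2,940 + $3,150 + $7,180 + $1,880 + $10,810 + $7,190 + $3,290 = $52,620.
$48,000 < $52,620 ≤ $54,000, so Tier 2 applies.

Tier 2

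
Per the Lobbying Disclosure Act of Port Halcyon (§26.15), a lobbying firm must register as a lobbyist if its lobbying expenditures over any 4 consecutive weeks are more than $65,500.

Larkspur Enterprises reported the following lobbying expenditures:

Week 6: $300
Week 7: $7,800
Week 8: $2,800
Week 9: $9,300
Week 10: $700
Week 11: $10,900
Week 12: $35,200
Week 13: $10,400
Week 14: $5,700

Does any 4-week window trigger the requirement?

Week 6–Week 9: $300 + $7,800 + $2,800 + $9,300 = $20,200 (under)
Week 7–Week 10: $7,800 + $2,800 + $9,300 + $700 = $20,600 (under)
Week 8–Week 11: $2,800 + $9,300 + $700 + $10,900 = $23,700 (under)
Week 9–Week 12: $9,300 + $700 + $10,900 + $35,200 = $56,100 (under)
Week 10–Week 13: $700 + $10,900 + $35,200 + $10,400 = $57,200 (under)
Week 11–Week 14: $10,900 + $35,200 + $10,400 + $5,700 = $62,200 (under)
No window exceeds $65,500.

No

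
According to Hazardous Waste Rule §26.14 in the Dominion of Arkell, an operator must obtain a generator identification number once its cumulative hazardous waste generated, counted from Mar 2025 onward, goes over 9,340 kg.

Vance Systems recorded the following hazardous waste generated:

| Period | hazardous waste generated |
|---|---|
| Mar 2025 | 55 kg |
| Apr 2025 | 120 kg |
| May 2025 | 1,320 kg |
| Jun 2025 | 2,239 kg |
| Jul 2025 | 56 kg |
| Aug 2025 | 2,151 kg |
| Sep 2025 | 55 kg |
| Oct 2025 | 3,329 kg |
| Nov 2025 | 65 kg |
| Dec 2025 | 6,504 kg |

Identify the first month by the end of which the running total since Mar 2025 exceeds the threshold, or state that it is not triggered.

Through Mar 2025: 55 kg
Through Apr 2025: 175 kg
Through May 2025: 1,495 kg
Through Jun 2025: 3,734 kg
Through Jul 2025: 3,790 kg
Through Aug 2025: 5,941 kg
Through Sep 2025: 5,996 kg
Through Oct 2025: 9,325 kg
Through Nov 2025: 9,390 kg ← exceeds threshold

Nov 2025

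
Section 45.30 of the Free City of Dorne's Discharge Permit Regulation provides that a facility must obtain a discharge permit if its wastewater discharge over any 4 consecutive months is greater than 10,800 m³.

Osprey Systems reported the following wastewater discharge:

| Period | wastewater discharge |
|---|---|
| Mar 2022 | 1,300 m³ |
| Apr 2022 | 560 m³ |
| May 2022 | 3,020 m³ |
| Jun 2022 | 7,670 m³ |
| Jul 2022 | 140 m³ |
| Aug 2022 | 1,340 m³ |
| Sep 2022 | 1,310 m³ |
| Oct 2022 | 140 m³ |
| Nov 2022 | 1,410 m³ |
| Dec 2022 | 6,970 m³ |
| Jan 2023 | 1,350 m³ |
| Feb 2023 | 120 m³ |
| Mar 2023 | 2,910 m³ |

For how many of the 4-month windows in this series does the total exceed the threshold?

Mar 2022–Jun 2022: 1,300 m³ + 560 m³ + 3,020 m³ + 7,670 m³ = 12,550 m³ (over)
Apr 2022–Jul 2022: 560 m³ + 3,020 m³ + 7,670 m³ + 140 m³ = 11,390 m³ (over)
May 2022–Aug 2022: 3,020 m³ + 7,670 m³ + 140 m³ + 1,340 m³ = 12,170 m³ (over)
Jun 2022–Sep 2022: 7,670 m³ + 140 m³ + 1,340 m³ + 1,310 m³ = 10,460 m³ (under)
Jul 2022–Oct 2022: 140 m³ + 1,340 m³ + 1,310 m³ + 140 m³ = 2,930 m³ (under)
Aug 2022–Nov 2022: 1,340 m³ + 1,310 m³ + 140 m³ + 1,410 m³ = 4,200 m³ (under)
Sep 2022–Dec 2022: 1,310 m³ + 140 m³ + 1,410 m³ + 6,970 m³ = 9,830 m³ (under)
Oct 2022–Jan 2023: 140 m³ + 1,410 m³ + 6,970 m³ + 1,350 m³ = 9,870 m³ (under)
Nov 2022–Feb 2023: 1,410 m³ + 6,970 m³ + 1,350 m³ + 120 m³ = 9,850 m³ (under)
Dec 2022–Mar 2023: 6,970 m³ + 1,350 m³ + 120 m³ + 2,910 m³ = 11,350 m³ (over)
4 windows exceed the threshold.

4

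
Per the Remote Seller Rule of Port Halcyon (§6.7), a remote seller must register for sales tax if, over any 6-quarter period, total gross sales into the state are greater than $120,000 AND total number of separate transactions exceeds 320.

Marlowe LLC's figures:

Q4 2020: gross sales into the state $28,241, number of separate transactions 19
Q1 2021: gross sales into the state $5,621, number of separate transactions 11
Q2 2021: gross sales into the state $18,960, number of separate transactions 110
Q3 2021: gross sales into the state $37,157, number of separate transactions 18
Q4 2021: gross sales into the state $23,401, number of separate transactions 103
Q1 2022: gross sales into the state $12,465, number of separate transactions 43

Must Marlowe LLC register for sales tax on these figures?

Total gross sales into the state: $28,241 + $5,621 + $18,960 + $37,157 + $23,401 + $12,465 = $125,845 (> $120,000).
Total number of separate transactions: 19 + 11 + 110 + 18 + 103 + 43 = 304 (≤ 320).
The test is 'and': the rule requires both, and at least one is not exceeded.

No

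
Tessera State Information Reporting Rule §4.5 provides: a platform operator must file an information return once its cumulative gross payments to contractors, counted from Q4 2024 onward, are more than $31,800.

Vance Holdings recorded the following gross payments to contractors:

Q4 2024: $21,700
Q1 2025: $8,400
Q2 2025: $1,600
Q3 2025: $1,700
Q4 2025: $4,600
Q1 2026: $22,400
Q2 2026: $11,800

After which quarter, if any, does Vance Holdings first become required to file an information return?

Through Q4 2024: $21,700
Through Q1 2025: $30,100
Through Q2 2025: $31,700
Through Q3 2025: $33,400 ← exceeds threshold

Q3 2025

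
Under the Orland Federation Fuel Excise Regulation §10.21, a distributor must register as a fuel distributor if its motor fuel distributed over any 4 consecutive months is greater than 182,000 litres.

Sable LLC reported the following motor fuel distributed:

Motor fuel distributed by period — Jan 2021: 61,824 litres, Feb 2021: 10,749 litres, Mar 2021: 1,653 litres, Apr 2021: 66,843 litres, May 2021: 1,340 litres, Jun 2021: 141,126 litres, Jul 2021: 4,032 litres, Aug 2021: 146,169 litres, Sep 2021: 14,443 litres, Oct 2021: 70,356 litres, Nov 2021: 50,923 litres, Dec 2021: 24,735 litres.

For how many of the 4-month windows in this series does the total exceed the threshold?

6

Jan 2021–Apr 2021: 61,824 litres + 10,749 litres + 1,653 litres + 66,843 litres = 141,069 litres (under)
Feb 2021–May 2021: 10,749 litres + 1,653 litres + 66,843 litres + 1,340 litres = 80,585 litres (under)
Mar 2021–Jun 2021: 1,653 litres + 66,843 litres + 1,340 litres + 141,126 litres = 210,962 litres (over)
Apr 2021–Jul 2021: 66,843 litres + 1,340 litres + 141,126 litres + 4,032 litres = 213,341 litres (over)
May 2021–Aug 2021: 1,340 litres + 141,126 litres + 4,032 litres + 146,169 litres = 292,667 litres (over)
Jun 2021–Sep 2021: 141,126 litres + 4,032 litres + 146,169 litres + 14,443 litres = 305,770 litres (over)
Jul 2021–Oct 2021: 4,032 litres + 146,169 litres + 14,443 litres + 70,356 litres = 235,000 litres (over)
Aug 2021–Nov 2021: 146,169 litres + 14,443 litres + 70,356 litres + 50,923 litres = 281,891 litres (over)
Sep 2021–Dec 2021: 14,443 litres + 70,356 litres + 50,923 litres + 24,735 litres = 160,457 litres (under)
6 windows exceed the threshold.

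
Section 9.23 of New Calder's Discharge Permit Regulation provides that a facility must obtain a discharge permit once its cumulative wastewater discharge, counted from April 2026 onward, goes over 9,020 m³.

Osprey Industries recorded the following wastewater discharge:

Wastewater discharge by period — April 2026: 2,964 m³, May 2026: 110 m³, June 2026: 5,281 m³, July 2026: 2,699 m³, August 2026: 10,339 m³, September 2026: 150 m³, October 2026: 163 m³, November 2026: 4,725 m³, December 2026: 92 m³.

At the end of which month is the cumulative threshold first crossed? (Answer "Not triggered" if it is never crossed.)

Through April 2026: 2,964 m³
Through May 2026: 3,074 m³
Through June 2026: 8,355 m³
Through July 2026: 11,054 m³ ← exceeds threshold

July 2026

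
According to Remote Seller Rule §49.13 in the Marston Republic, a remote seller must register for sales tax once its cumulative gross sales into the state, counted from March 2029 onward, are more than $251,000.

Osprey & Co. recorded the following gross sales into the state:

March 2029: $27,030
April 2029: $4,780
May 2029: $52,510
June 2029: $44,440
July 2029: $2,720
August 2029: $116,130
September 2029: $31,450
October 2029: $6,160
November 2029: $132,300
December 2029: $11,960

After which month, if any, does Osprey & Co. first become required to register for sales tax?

Through March 2029: $27,030
Through April 2029: $31,810
Through May 2029: $84,320
Through June 2029: $128,760
Through July 2029: $131,480
Through August 2029: $247,610
Through September 2029: $279,060 ← exceeds threshold

September 2029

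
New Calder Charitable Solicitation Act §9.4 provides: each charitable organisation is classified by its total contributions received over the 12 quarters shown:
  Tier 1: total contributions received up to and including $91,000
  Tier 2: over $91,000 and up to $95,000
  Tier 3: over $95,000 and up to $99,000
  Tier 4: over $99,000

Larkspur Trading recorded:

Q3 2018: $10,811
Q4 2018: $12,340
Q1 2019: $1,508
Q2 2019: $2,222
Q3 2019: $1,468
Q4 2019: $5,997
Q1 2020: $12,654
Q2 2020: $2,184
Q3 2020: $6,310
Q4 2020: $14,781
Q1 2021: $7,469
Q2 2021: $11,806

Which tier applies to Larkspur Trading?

Tier 1

Total contributions received: $10,811 + $12,340 + $1,508 + $2,222 + $1,468 + $5,997 + $12,654 + $2,184 + $6,310 + $14,781 + $7,469 + $11,806 = $89,550.
$89,550 ≤ $91,000, so Tier 1 applies.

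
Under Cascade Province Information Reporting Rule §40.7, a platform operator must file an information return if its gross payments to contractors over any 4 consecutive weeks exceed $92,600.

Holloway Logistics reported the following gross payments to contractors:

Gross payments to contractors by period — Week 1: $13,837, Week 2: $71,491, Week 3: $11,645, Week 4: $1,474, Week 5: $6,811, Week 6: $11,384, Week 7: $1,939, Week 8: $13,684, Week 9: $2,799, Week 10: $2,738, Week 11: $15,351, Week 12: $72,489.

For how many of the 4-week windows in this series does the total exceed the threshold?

Week 1–Week 4: $13,837 + $71,491 + $11,645 + $1,474 = $98,447 (over)
Week 2–Week 5: $71,491 + $11,645 + $1,474 + $6,811 = $91,421 (under)
Week 3–Week 6: $11,645 + $1,474 + $6,811 + $11,384 = $31,314 (under)
Week 4–Week 7: $1,474 + $6,811 + $11,384 + $1,939 = $21,608 (under)
Week 5–Week 8: $6,811 + $11,384 + $1,939 + $13,684 = $33,818 (under)
Week 6–Week 9: $11,384 + $1,939 + $13,684 + $2,799 = $29,806 (under)
Week 7–Week 10: $1,939 + $13,684 + $2,799 + $2,738 = $21,160 (under)
Week 8–Week 11: $13,684 + $2,799 + $2,738 + $15,351 = $34,572 (under)
Week 9–Week 12: $2,799 + $2,738 + $15,351 + $72,489 = $93,377 (over)
2 windows exceed the threshold.

2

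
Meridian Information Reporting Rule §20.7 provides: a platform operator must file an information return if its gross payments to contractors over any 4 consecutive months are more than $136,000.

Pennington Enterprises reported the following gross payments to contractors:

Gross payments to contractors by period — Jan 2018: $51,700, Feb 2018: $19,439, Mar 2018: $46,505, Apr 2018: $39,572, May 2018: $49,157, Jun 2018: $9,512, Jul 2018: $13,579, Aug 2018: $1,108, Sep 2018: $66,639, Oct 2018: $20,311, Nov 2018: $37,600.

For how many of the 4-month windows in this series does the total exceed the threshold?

3

Jan 2018–Apr 2018: $51,700 + $19,439 + $46,505 + $39,572 = $157,216 (over)
Feb 2018–May 2018: $19,439 + $46,505 + $39,572 + $49,157 = $154,673 (over)
Mar 2018–Jun 2018: $46,505 + $39,572 + $49,157 + $9,512 = $144,746 (over)
Apr 2018–Jul 2018: $39,572 + $49,157 + $9,512 + $13,579 = $111,820 (under)
May 2018–Aug 2018: $49,157 + $9,512 + $13,579 + $1,108 = $73,356 (under)
Jun 2018–Sep 2018: $9,512 + $13,579 + $1,108 + $66,639 = $90,838 (under)
Jul 2018–Oct 2018: $13,579 + $1,108 + $66,639 + $20,311 = $101,637 (under)
Aug 2018–Nov 2018: $1,108 + $66,639 + $20,311 + $37,600 = $125,658 (under)
3 windows exceed the threshold.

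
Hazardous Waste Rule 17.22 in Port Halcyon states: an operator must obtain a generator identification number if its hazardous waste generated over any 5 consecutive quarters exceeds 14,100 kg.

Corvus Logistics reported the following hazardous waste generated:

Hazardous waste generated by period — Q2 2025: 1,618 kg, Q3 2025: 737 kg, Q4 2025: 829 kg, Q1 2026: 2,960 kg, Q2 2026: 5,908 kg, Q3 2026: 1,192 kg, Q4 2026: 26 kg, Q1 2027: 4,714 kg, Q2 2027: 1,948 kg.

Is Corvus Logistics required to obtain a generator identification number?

Q2 2025–Q2 2026: 1,618 kg + 737 kg + 829 kg + 2,960 kg + 5,908 kg = 12,052 kg (under)
Q3 2025–Q3 2026: 737 kg + 829 kg + 2,960 kg + 5,908 kg + 1,192 kg = 11,626 kg (under)
Q4 2025–Q4 2026: 829 kg + 2,960 kg + 5,908 kg + 1,192 kg + 26 kg = 10,915 kg (under)
Q1 2026–Q1 2027: 2,960 kg + 5,908 kg + 1,192 kg + 26 kg + 4,714 kg = 14,800 kg (over)
Q2 2026–Q2 2027: 5,908 kg + 1,192 kg + 26 kg + 4,714 kg + 1,948 kg = 13,788 kg (under)
At least one window exceeds 14,100 kg.

Yes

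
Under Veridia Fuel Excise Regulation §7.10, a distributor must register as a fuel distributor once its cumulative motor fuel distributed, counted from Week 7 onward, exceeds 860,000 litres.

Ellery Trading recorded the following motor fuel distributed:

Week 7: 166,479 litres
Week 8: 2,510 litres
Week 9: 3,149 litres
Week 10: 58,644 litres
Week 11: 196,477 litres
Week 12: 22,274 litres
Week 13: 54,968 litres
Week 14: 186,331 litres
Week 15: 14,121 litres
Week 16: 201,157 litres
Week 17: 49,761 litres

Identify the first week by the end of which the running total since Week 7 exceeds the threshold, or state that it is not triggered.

Week 16

Through Week 7: 166,479 litres
Through Week 8: 168,989 litres
Through Week 9: 172,138 litres
Through Week 10: 230,782 litres
Through Week 11: 427,259 litres
Through Week 12: 449,533 litres
Through Week 13: 504,501 litres
Through Week 14: 690,832 litres
Through Week 15: 704,953 litres
Through Week 16: 906,110 litres ← exceeds threshold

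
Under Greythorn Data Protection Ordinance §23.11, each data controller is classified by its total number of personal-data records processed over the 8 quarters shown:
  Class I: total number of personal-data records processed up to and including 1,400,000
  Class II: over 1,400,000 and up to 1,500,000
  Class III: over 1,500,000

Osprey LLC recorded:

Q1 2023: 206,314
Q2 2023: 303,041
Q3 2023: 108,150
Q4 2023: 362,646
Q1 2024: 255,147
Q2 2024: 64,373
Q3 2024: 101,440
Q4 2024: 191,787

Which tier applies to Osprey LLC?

Class III

Total number of personal-data records processed: 206,314 + 303,041 + 108,150 + 362,646 + 255,147 + 64,373 + 101,440 + 191,787 = 1,592,898.
1,592,898 > 1,500,000, so Class III applies.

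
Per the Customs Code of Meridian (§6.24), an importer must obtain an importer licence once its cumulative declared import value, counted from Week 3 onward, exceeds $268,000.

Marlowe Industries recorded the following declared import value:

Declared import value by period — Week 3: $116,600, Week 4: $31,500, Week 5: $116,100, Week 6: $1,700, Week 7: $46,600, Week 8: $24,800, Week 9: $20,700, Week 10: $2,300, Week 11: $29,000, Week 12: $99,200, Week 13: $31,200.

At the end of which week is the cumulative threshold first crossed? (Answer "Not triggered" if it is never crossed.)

Through Week 3: $116,600
Through Week 4: $148,100
Through Week 5: $264,200
Through Week 6: $265,900
Through Week 7: $312,500 ← exceeds threshold

Week 7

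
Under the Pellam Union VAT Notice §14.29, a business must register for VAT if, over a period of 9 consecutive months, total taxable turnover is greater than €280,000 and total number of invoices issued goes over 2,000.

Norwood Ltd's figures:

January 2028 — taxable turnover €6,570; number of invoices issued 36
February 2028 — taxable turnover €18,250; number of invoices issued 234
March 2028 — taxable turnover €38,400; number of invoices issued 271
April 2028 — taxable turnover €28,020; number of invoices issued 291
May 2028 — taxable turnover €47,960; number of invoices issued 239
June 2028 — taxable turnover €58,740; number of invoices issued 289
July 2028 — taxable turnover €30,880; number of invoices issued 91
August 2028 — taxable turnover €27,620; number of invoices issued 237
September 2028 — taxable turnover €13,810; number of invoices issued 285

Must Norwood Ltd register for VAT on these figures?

No

Total taxable turnover: €6,570 + €18,250 + €38,400 + €28,020 + €47,960 + €58,740 + €30,880 + €27,620 + €13,810 = €270,250 (≤ €280,000).
Total number of invoices issued: 36 + 234 + 271 + 291 + 239 + 289 + 91 + 237 + 285 = 1,973 (≤ 2,000).
The test is 'and': the rule requires both, and at least one is not exceeded.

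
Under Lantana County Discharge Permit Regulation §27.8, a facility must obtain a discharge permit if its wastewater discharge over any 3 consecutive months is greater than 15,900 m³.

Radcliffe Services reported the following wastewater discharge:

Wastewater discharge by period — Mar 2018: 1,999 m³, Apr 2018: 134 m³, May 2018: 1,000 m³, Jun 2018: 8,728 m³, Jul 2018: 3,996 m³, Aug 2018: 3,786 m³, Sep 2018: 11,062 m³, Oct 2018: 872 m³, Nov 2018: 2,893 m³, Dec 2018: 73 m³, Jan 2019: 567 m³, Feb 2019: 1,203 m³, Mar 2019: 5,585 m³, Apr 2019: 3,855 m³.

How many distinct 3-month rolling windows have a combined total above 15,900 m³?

2

Mar 2018–May 2018: 1,999 m³ + 134 m³ + 1,000 m³ = 3,133 m³ (under)
Apr 2018–Jun 2018: 134 m³ + 1,000 m³ + 8,728 m³ = 9,862 m³ (under)
May 2018–Jul 2018: 1,000 m³ + 8,728 m³ + 3,996 m³ = 13,724 m³ (under)
Jun 2018–Aug 2018: 8,728 m³ + 3,996 m³ + 3,786 m³ = 16,510 m³ (over)
Jul 2018–Sep 2018: 3,996 m³ + 3,786 m³ + 11,062 m³ = 18,844 m³ (over)
Aug 2018–Oct 2018: 3,786 m³ + 11,062 m³ + 872 m³ = 15,720 m³ (under)
Sep 2018–Nov 2018: 11,062 m³ + 872 m³ + 2,893 m³ = 14,827 m³ (under)
Oct 2018–Dec 2018: 872 m³ + 2,893 m³ + 73 m³ = 3,838 m³ (under)
Nov 2018–Jan 2019: 2,893 m³ + 73 m³ + 567 m³ = 3,533 m³ (under)
Dec 2018–Feb 2019: 73 m³ + 567 m³ + 1,203 m³ = 1,843 m³ (under)
Jan 2019–Mar 2019: 567 m³ + 1,203 m³ + 5,585 m³ = 7,355 m³ (under)
Feb 2019–Apr 2019: 1,203 m³ + 5,585 m³ + 3,855 m³ = 10,643 m³ (under)
2 windows exceed the threshold.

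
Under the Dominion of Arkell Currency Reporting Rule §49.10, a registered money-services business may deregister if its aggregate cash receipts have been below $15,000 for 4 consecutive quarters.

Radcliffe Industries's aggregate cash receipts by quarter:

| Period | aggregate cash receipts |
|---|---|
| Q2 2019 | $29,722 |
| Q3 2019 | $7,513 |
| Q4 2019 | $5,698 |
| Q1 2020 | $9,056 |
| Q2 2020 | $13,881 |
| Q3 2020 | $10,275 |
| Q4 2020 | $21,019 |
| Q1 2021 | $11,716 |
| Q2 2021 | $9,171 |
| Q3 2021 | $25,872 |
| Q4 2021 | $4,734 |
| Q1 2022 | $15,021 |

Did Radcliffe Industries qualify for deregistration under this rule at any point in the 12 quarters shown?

Quarters below $15,000: Q3 2019, Q4 2019, Q1 2020, Q2 2020, Q3 2020, Q1 2021, Q2 2021, Q4 2021.
Longest run of consecutive quarters below the threshold: 5.
5 ≥ 4, so Radcliffe Industries became eligible.

Yes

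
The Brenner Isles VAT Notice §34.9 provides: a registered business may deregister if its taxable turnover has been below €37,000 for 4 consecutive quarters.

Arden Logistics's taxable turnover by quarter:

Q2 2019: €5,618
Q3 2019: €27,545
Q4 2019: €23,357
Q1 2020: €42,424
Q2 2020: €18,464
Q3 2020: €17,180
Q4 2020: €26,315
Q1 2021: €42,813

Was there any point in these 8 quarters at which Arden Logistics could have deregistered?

Quarters below €37,000: Q2 2019, Q3 2019, Q4 2019, Q2 2020, Q3 2020, Q4 2020.
Longest run of consecutive quarters below the threshold: 3.
3 < 4, so Arden Logistics never became eligible.

No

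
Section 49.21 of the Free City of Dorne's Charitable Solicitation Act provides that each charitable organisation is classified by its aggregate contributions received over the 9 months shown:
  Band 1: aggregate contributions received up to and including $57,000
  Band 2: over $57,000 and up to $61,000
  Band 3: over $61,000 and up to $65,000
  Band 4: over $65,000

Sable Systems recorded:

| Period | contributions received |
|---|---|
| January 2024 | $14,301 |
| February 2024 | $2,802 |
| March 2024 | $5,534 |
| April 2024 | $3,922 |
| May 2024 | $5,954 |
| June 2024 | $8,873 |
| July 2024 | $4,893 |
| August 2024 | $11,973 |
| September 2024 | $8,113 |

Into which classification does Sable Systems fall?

Aggregate contributions received: $14,301 + $2,802 + $5,534 + $3,922 + $5,954 + $8,873 + $4,893 + $11,973 + $8,113 = $66,365.
$66,365 > $65,000, so Band 4 applies.

Band 4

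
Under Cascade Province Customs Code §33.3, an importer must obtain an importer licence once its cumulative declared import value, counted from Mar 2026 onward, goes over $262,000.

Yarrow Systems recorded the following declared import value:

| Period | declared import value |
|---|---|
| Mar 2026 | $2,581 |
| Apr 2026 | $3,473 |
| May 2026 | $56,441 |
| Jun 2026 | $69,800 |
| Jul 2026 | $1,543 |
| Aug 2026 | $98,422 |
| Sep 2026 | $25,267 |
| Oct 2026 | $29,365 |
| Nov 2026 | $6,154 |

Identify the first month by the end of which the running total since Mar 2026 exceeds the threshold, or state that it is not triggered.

Oct 2026

Through Mar 2026: $2,581
Through Apr 2026: $6,054
Through May 2026: $62,495
Through Jun 2026: $132,295
Through Jul 2026: $133,838
Through Aug 2026: $232,260
Through Sep 2026: $257,527
Through Oct 2026: $286,892 ← exceeds threshold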